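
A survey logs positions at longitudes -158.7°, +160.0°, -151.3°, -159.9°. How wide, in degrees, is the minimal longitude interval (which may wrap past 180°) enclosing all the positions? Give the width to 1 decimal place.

Sort the longitudes: -159.9°, -158.7°, -151.3°, +160.0°.
Eastward gaps between consecutive values (wrapping around): 1.2°, 7.4°, 311.3°, 40.1°.
Largest gap = 311.3° ⇒ minimal covering band is its complement: 360° − 311.3° = 48.7°.
Band runs from +160.0° eastward to -151.3°, crossing the antimeridian.

48.7°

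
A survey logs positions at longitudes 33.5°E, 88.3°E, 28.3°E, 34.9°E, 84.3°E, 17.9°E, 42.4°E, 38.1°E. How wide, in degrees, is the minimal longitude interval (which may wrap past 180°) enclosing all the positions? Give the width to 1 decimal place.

Sort the longitudes: +17.9°, +28.3°, +33.5°, +34.9°, +38.1°, +42.4°, +84.3°, +88.3°.
Eastward gaps between consecutive values (wrapping around): 10.4°, 5.2°, 1.4°, 3.2°, 4.3°, 41.9°, 4.0°, 289.6°.
Largest gap = 289.6° ⇒ minimal covering band is its complement: 360° − 289.6° = 70.4°.
Band runs from +17.9° eastward to +88.3°.

70.4°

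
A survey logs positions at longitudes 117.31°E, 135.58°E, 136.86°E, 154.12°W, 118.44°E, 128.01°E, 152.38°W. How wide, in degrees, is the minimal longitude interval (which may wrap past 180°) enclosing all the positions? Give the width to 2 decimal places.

Sort the longitudes: -154.12°, -152.38°, +117.31°, +118.44°, +128.01°, +135.58°, +136.86°.
Eastward gaps between consecutive values (wrapping around): 1.74°, 269.69°, 1.13°, 9.57°, 7.57°, 1.28°, 69.02°.
Largest gap = 269.69° ⇒ minimal covering band is its complement: 360° − 269.69° = 90.31°.
Band runs from +117.31° eastward to -152.38°, crossing the antimeridian.

90.31°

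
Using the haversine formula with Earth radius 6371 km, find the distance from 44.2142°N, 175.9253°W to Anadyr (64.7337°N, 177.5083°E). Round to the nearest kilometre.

Δλ = 177.5083 − -175.9253 = 353.4336°; wrapped into (−180°, 180°]: -6.5664°.
Δφ = 64.7337 − 44.2142 = 20.5195°.
a = sin²(Δφ/2) + cos φ₁ · cos φ₂ · sin²(Δλ/2) = 0.032727.
c = 2·atan2(√a, √(1−a)) = 0.36381 rad → d = 6371·c ≈ 2317.87 km.

2318 km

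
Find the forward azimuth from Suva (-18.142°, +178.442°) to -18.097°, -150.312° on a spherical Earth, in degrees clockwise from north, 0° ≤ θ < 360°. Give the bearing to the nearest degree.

95°

Δλ = -150.312 − 178.442 = -328.754°; wrapped into (−180°, 180°]: 31.246°.
θ = atan2( sin Δλ · cos φ₂ , cos φ₁ · sin φ₂ − sin φ₁ · cos φ₂ · cos Δλ )
  = atan2(0.49305, -0.04215) = 94.886° → normalised to [0°, 360°): 94.886°.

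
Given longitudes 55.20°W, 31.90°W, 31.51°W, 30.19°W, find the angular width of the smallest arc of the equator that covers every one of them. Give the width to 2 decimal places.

Sort the longitudes: -55.20°, -31.90°, -31.51°, -30.19°.
Eastward gaps between consecutive values (wrapping around): 23.30°, 0.39°, 1.32°, 334.99°.
Largest gap = 334.99° ⇒ minimal covering band is its complement: 360° − 334.99° = 25.01°.
Band runs from -55.20° eastward to -30.19°.

25.01°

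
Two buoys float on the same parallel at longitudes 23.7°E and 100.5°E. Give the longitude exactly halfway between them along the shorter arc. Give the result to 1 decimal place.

Signed shortest Δλ from +23.7° to +100.5° is +76.8°.
Midpoint longitude = +23.7° + (+76.8°)/2 = +23.7° + 38.4° = +62.1°.

62.1°E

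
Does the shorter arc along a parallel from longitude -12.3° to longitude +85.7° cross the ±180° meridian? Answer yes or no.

No

Signed shortest Δλ = ((85.7 − -12.3 + 180) mod 360) − 180 = 98.0°.
Going east by 98.0° from -12.3° reaches +85.7° without touching 180°.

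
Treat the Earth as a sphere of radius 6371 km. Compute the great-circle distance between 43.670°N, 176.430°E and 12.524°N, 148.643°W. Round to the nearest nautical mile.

Δλ = -148.643 − 176.430 = -325.073°; wrapped into (−180°, 180°]: 34.927°.
Δφ = 12.524 − 43.670 = -31.146°.
a = sin²(Δφ/2) + cos φ₁ · cos φ₂ · sin²(Δλ/2) = 0.135666.
c = 2·atan2(√a, √(1−a)) = 0.75442 rad → d = 6371·c ≈ 4806.42 km ≈ 2595.26 nmi.

2595 nmi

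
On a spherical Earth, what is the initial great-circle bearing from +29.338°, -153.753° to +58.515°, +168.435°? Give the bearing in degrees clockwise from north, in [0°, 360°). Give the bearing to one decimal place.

Δλ = 168.435 − -153.753 = 322.188°; wrapped into (−180°, 180°]: -37.812°.
θ = atan2( sin Δλ · cos φ₂ , cos φ₁ · sin φ₂ − sin φ₁ · cos φ₂ · cos Δλ )
  = atan2(-0.32019, 0.54124) = -30.608° → normalised to [0°, 360°): 329.392°.

329.4°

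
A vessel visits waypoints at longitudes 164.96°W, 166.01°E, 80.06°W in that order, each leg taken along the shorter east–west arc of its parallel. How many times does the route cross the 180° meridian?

Leg 1: -164.96° → +166.01°, shortest Δλ = -29.03° (west) — crosses 180°.
Leg 2: +166.01° → -80.06°, shortest Δλ = 113.93° (east) — crosses 180°.
Total crossings: 2.

2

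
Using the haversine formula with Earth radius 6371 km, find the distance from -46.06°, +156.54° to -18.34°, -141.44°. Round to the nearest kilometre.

6407 km

Δλ = -141.44 − 156.54 = -297.98°; wrapped into (−180°, 180°]: 62.02°.
Δφ = -18.34 − -46.06 = 27.72°.
a = sin²(Δφ/2) + cos φ₁ · cos φ₂ · sin²(Δλ/2) = 0.232204.
c = 2·atan2(√a, √(1−a)) = 1.00559 rad → d = 6371·c ≈ 6406.61 km.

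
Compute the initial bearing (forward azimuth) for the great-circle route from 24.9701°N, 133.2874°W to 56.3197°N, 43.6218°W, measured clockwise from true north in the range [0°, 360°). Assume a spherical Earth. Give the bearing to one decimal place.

Δλ = -43.6218 − -133.2874 = 89.6656°.
θ = atan2( sin Δλ · cos φ₂ , cos φ₁ · sin φ₂ − sin φ₁ · cos φ₂ · cos Δλ )
  = atan2(0.55455, 0.75300) = 36.370° → normalised to [0°, 360°): 36.370°.

36.4°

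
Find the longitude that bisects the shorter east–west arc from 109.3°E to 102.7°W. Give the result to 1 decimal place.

Signed shortest Δλ from +109.3° to -102.7° is +148.0°.
Midpoint longitude = +109.3° + (+148.0°)/2 = +109.3° + 74.0° = +183.3°.
Normalise into (−180°, 180°]: -176.7°.
(The naïve average (+109.3 + -102.7)/2 = 3.3° is on the wrong side of the globe.)

176.7°W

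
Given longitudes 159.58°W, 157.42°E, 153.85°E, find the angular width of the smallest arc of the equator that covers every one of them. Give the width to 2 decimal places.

46.57°

Sort the longitudes: -159.58°, +153.85°, +157.42°.
Eastward gaps between consecutive values (wrapping around): 313.43°, 3.57°, 43.00°.
Largest gap = 313.43° ⇒ minimal covering band is its complement: 360° − 313.43° = 46.57°.
Band runs from +153.85° eastward to -159.58°, crossing the antimeridian.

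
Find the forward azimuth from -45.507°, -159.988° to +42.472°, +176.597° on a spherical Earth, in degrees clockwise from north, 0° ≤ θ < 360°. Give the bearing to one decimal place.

343.0°

Δλ = 176.597 − -159.988 = 336.585°; wrapped into (−180°, 180°]: -23.415°.
θ = atan2( sin Δλ · cos φ₂ , cos φ₁ · sin φ₂ − sin φ₁ · cos φ₂ · cos Δλ )
  = atan2(-0.29312, 0.95605) = -17.045° → normalised to [0°, 360°): 342.955°.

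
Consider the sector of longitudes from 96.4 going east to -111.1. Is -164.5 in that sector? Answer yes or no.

Band width going east from +96.4° to -111.1°: ((-111.1 − 96.4) mod 360) = 152.5°.
Offset of -164.5° east of the west edge: ((-164.5 − 96.4) mod 360) = 99.1°.
99.1° ≤ 152.5° ⇒ inside.

Yes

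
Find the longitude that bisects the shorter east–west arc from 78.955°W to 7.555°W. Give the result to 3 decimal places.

43.255°W

Signed shortest Δλ from -78.955° to -7.555° is +71.400°.
Midpoint longitude = -78.955° + (+71.400°)/2 = -78.955° + 35.700° = -43.255°.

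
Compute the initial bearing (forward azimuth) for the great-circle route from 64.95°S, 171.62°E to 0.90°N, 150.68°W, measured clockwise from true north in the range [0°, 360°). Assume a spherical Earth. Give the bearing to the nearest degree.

40°

Δλ = -150.68 − 171.62 = -322.30°; wrapped into (−180°, 180°]: 37.70°.
θ = atan2( sin Δλ · cos φ₂ , cos φ₁ · sin φ₂ − sin φ₁ · cos φ₂ · cos Δλ )
  = atan2(0.61145, 0.72336) = 40.208° → normalised to [0°, 360°): 40.208°.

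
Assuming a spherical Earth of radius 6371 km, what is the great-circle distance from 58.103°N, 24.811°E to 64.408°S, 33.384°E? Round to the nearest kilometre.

13642 km

Δλ = 33.384 − 24.811 = 8.573°.
Δφ = -64.408 − 58.103 = -122.511°.
a = sin²(Δφ/2) + cos φ₁ · cos φ₂ · sin²(Δλ/2) = 0.770006.
c = 2·atan2(√a, √(1−a)) = 2.14125 rad → d = 6371·c ≈ 13641.89 km.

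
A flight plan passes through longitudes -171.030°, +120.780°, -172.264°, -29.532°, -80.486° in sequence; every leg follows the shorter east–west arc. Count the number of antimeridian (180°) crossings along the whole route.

Leg 1: -171.030° → +120.780°, shortest Δλ = -68.19° (west) — crosses 180°.
Leg 2: +120.780° → -172.264°, shortest Δλ = 66.956° (east) — crosses 180°.
Leg 3: -172.264° → -29.532°, shortest Δλ = 142.732° (east) — does not cross 180°.
Leg 4: -29.532° → -80.486°, shortest Δλ = -50.954° (west) — does not cross 180°.
Total crossings: 2.

2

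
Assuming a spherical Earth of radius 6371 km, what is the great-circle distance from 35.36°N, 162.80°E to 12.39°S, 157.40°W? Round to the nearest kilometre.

6761 km

Δλ = -157.40 − 162.80 = -320.20°; wrapped into (−180°, 180°]: 39.80°.
Δφ = -12.39 − 35.36 = -47.75°.
a = sin²(Δφ/2) + cos φ₁ · cos φ₂ · sin²(Δλ/2) = 0.256102.
c = 2·atan2(√a, √(1−a)) = 1.06123 rad → d = 6371·c ≈ 6761.12 km.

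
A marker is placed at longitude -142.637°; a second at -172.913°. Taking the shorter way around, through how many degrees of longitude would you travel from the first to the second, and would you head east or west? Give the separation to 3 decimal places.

30.276° west

Raw difference: -172.913 − -142.637 = -30.276°.
Normalise into (−180°, 180°]: -30.276° stays -30.276°.
Negative ⇒ the second point lies to the west; separation 30.276°.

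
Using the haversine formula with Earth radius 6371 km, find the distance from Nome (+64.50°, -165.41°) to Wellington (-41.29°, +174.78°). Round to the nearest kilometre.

Δλ = 174.78 − -165.41 = 340.19°; wrapped into (−180°, 180°]: -19.81°.
Δφ = -41.29 − 64.50 = -105.79°.
a = sin²(Δφ/2) + cos φ₁ · cos φ₂ · sin²(Δλ/2) = 0.645628.
c = 2·atan2(√a, √(1−a)) = 1.86633 rad → d = 6371·c ≈ 11890.42 km.

11890 km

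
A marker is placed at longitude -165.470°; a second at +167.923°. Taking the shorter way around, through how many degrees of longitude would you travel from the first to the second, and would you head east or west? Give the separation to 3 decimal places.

26.607° west

Raw difference: 167.923 − -165.470 = 333.393°.
Normalise into (−180°, 180°]: 333.393° − 360° = -26.607°.
Negative ⇒ the second point lies to the west; separation 26.607°.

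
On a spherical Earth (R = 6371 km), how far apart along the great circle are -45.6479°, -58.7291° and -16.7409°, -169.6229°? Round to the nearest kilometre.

10216 km

Δλ = -169.6229 − -58.7291 = -110.8938°.
Δφ = -16.7409 − -45.6479 = 28.9070°.
a = sin²(Δφ/2) + cos φ₁ · cos φ₂ · sin²(Δλ/2) = 0.516389.
c = 2·atan2(√a, √(1−a)) = 1.60358 rad → d = 6371·c ≈ 10216.41 km.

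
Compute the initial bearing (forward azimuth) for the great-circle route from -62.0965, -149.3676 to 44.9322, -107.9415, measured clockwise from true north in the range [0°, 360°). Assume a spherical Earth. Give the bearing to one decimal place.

30.4°

Δλ = -107.9415 − -149.3676 = 41.4261°.
θ = atan2( sin Δλ · cos φ₂ , cos φ₁ · sin φ₂ − sin φ₁ · cos φ₂ · cos Δλ )
  = atan2(0.46841, 0.79963) = 30.361° → normalised to [0°, 360°): 30.361°.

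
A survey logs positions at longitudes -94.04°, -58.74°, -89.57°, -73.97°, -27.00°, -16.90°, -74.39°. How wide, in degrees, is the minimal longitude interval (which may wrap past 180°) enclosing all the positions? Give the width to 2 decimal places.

Sort the longitudes: -94.04°, -89.57°, -74.39°, -73.97°, -58.74°, -27.00°, -16.90°.
Eastward gaps between consecutive values (wrapping around): 4.47°, 15.18°, 0.42°, 15.23°, 31.74°, 10.10°, 282.86°.
Largest gap = 282.86° ⇒ minimal covering band is its complement: 360° − 282.86° = 77.14°.
Band runs from -94.04° eastward to -16.90°.

77.14°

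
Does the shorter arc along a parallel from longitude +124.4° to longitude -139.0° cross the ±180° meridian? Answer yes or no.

Naïve |-139.0 − 124.4| = 263.4° > 180°, so the shorter arc goes the other way round — across 180°.
Signed shortest Δλ = ((-139.0 − 124.4 + 180) mod 360) − 180 = 96.6°.
Going east by 96.6° from +124.4° passes through 180° before reaching -139.0°.

Yes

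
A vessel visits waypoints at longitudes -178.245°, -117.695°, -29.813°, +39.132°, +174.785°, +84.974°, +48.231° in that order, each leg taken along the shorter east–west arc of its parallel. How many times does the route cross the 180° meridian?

Leg 1: -178.245° → -117.695°, shortest Δλ = 60.55° (east) — does not cross 180°.
Leg 2: -117.695° → -29.813°, shortest Δλ = 87.882° (east) — does not cross 180°.
Leg 3: -29.813° → +39.132°, shortest Δλ = 68.945° (east) — does not cross 180°.
Leg 4: +39.132° → +174.785°, shortest Δλ = 135.653° (east) — does not cross 180°.
Leg 5: +174.785° → +84.974°, shortest Δλ = -89.811° (west) — does not cross 180°.
Leg 6: +84.974° → +48.231°, shortest Δλ = -36.743° (west) — does not cross 180°.
Total crossings: 0.

0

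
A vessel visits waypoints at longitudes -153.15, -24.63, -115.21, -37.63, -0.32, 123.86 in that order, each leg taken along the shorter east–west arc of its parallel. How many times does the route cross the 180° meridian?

0

Leg 1: -153.15° → -24.63°, shortest Δλ = 128.52° (east) — does not cross 180°.
Leg 2: -24.63° → -115.21°, shortest Δλ = -90.58° (west) — does not cross 180°.
Leg 3: -115.21° → -37.63°, shortest Δλ = 77.58° (east) — does not cross 180°.
Leg 4: -37.63° → -0.32°, shortest Δλ = 37.31° (east) — does not cross 180°.
Leg 5: -0.32° → +123.86°, shortest Δλ = 124.18° (east) — does not cross 180°.
Total crossings: 0.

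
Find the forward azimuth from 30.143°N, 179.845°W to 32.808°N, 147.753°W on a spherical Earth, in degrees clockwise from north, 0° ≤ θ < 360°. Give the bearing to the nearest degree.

Δλ = -147.753 − -179.845 = 32.092°.
θ = atan2( sin Δλ · cos φ₂ , cos φ₁ · sin φ₂ − sin φ₁ · cos φ₂ · cos Δλ )
  = atan2(0.44654, 0.11099) = 76.042° → normalised to [0°, 360°): 76.042°.

76°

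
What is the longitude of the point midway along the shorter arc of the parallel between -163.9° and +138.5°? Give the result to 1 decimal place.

+167.3°

Signed shortest Δλ from -163.9° to +138.5° is -57.6°.
Midpoint longitude = -163.9° + (-57.6°)/2 = -163.9° − 28.8° = -192.7°.
Normalise into (−180°, 180°]: +167.3°.
(The naïve average (-163.9 + +138.5)/2 = -12.7° is on the wrong side of the globe.)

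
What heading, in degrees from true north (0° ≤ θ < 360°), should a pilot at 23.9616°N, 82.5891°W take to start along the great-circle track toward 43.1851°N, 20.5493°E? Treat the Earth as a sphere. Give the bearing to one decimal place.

45.7°

Δλ = 20.5493 − -82.5891 = 103.1384°.
θ = atan2( sin Δλ · cos φ₂ , cos φ₁ · sin φ₂ − sin φ₁ · cos φ₂ · cos Δλ )
  = atan2(0.71006, 0.69269) = 45.710° → normalised to [0°, 360°): 45.710°.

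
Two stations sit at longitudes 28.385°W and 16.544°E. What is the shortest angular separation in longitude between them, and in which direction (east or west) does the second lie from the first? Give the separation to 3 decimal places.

Raw difference: 16.544 − -28.385 = 44.929°.
Normalise into (−180°, 180°]: 44.929° stays 44.929°.
Positive ⇒ the second point lies to the east; separation 44.929°.

44.929° east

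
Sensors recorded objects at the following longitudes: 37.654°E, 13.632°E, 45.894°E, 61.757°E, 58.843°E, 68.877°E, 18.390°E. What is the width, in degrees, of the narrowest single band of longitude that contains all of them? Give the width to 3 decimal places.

55.245°

Sort the longitudes: +13.632°, +18.390°, +37.654°, +45.894°, +58.843°, +61.757°, +68.877°.
Eastward gaps between consecutive values (wrapping around): 4.758°, 19.264°, 8.240°, 12.949°, 2.914°, 7.120°, 304.755°.
Largest gap = 304.755° ⇒ minimal covering band is its complement: 360° − 304.755° = 55.245°.
Band runs from +13.632° eastward to +68.877°.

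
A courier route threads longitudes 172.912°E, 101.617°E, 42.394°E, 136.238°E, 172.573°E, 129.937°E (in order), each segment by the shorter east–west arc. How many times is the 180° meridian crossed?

Leg 1: +172.912° → +101.617°, shortest Δλ = -71.295° (west) — does not cross 180°.
Leg 2: +101.617° → +42.394°, shortest Δλ = -59.223° (west) — does not cross 180°.
Leg 3: +42.394° → +136.238°, shortest Δλ = 93.844° (east) — does not cross 180°.
Leg 4: +136.238° → +172.573°, shortest Δλ = 36.335° (east) — does not cross 180°.
Leg 5: +172.573° → +129.937°, shortest Δλ = -42.636° (west) — does not cross 180°.
Total crossings: 0.

0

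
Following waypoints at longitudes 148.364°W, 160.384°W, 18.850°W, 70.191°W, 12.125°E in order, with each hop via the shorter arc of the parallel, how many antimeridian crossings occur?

Leg 1: -148.364° → -160.384°, shortest Δλ = -12.02° (west) — does not cross 180°.
Leg 2: -160.384° → -18.850°, shortest Δλ = 141.534° (east) — does not cross 180°.
Leg 3: -18.850° → -70.191°, shortest Δλ = -51.341° (west) — does not cross 180°.
Leg 4: -70.191° → +12.125°, shortest Δλ = 82.316° (east) — does not cross 180°.
Total crossings: 0.

0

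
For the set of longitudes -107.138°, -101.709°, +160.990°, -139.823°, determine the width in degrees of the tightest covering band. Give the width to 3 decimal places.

Sort the longitudes: -139.823°, -107.138°, -101.709°, +160.990°.
Eastward gaps between consecutive values (wrapping around): 32.685°, 5.429°, 262.699°, 59.187°.
Largest gap = 262.699° ⇒ minimal covering band is its complement: 360° − 262.699° = 97.301°.
Band runs from +160.990° eastward to -101.709°, crossing the antimeridian.

97.301°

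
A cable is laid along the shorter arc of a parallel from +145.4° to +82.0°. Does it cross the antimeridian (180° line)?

No

Signed shortest Δλ = ((82.0 − 145.4 + 180) mod 360) − 180 = -63.4°.
Going west by 63.4° from +145.4° reaches +82.0° without touching 180°.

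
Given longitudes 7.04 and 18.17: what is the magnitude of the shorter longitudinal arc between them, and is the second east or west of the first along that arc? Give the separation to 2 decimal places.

Raw difference: 18.17 − 7.04 = 11.13°.
Normalise into (−180°, 180°]: 11.13° stays 11.13°.
Positive ⇒ the second point lies to the east; separation 11.13°.

11.13° east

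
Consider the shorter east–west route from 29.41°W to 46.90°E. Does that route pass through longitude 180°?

No

Signed shortest Δλ = ((46.90 − -29.41 + 180) mod 360) − 180 = 76.31°.
Going east by 76.31° from -29.41° reaches +46.90° without touching 180°.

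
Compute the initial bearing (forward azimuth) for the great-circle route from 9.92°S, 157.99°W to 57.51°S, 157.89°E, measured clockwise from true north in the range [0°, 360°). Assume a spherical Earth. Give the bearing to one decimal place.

206.1°

Δλ = 157.89 − -157.99 = 315.88°; wrapped into (−180°, 180°]: -44.12°.
θ = atan2( sin Δλ · cos φ₂ , cos φ₁ · sin φ₂ − sin φ₁ · cos φ₂ · cos Δλ )
  = atan2(-0.37395, -0.76444) = -153.933° → normalised to [0°, 360°): 206.067°.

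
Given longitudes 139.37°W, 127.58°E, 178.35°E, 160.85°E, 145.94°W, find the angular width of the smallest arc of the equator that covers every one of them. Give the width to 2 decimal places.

Sort the longitudes: -145.94°, -139.37°, +127.58°, +160.85°, +178.35°.
Eastward gaps between consecutive values (wrapping around): 6.57°, 266.95°, 33.27°, 17.50°, 35.71°.
Largest gap = 266.95° ⇒ minimal covering band is its complement: 360° − 266.95° = 93.05°.
Band runs from +127.58° eastward to -139.37°, crossing the antimeridian.

93.05°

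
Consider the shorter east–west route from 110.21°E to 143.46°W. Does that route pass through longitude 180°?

Naïve |-143.46 − 110.21| = 253.67° > 180°, so the shorter arc goes the other way round — across 180°.
Signed shortest Δλ = ((-143.46 − 110.21 + 180) mod 360) − 180 = 106.33°.
Going east by 106.33° from +110.21° passes through 180° before reaching -143.46°.

Yes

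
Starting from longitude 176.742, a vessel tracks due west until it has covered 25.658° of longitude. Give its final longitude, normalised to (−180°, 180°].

+151.084°

Start at +176.742°; shift −25.658° → +151.084°.
+151.084° already lies in (−180°, 180°].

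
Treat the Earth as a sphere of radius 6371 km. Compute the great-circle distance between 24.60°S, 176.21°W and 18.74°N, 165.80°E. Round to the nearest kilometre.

5198 km

Δλ = 165.80 − -176.21 = 342.01°; wrapped into (−180°, 180°]: -17.99°.
Δφ = 18.74 − -24.60 = 43.34°.
a = sin²(Δφ/2) + cos φ₁ · cos φ₂ · sin²(Δλ/2) = 0.157401.
c = 2·atan2(√a, √(1−a)) = 0.81592 rad → d = 6371·c ≈ 5198.23 km.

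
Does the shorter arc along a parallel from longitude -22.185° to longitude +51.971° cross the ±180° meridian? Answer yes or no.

Signed shortest Δλ = ((51.971 − -22.185 + 180) mod 360) − 180 = 74.156°.
Going east by 74.156° from -22.185° reaches +51.971° without touching 180°.

No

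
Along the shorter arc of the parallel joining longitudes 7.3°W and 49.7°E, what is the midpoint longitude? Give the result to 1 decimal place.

Signed shortest Δλ from -7.3° to +49.7° is +57.0°.
Midpoint longitude = -7.3° + (+57.0°)/2 = -7.3° + 28.5° = +21.2°.

21.2°E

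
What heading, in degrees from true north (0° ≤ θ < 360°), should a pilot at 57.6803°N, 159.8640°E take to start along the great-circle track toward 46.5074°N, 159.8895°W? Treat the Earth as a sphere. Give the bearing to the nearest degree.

97°

Δλ = -159.8895 − 159.8640 = -319.7535°; wrapped into (−180°, 180°]: 40.2465°.
θ = atan2( sin Δλ · cos φ₂ , cos φ₁ · sin φ₂ − sin φ₁ · cos φ₂ · cos Δλ )
  = atan2(0.44467, -0.05608) = 97.188° → normalised to [0°, 360°): 97.188°.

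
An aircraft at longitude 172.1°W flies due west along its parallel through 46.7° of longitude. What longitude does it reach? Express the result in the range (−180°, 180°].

Start at -172.1°; shift −46.7° → -218.8°.
-218.8° lies outside (−180°, 180°]; add 360° → +141.2°.

141.2°E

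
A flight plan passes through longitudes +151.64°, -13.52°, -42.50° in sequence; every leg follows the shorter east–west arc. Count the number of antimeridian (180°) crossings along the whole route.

0

Leg 1: +151.64° → -13.52°, shortest Δλ = -165.16° (west) — does not cross 180°.
Leg 2: -13.52° → -42.50°, shortest Δλ = -28.98° (west) — does not cross 180°.
Total crossings: 0.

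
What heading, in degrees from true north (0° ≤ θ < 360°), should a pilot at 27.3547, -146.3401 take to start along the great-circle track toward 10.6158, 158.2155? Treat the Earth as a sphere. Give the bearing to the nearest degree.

263°

Δλ = 158.2155 − -146.3401 = 304.5556°; wrapped into (−180°, 180°]: -55.4444°.
θ = atan2( sin Δλ · cos φ₂ , cos φ₁ · sin φ₂ − sin φ₁ · cos φ₂ · cos Δλ )
  = atan2(-0.80948, -0.09255) = -96.522° → normalised to [0°, 360°): 263.478°.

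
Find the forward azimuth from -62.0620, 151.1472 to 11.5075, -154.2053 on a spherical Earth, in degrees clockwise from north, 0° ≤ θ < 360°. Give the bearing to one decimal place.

Δλ = -154.2053 − 151.1472 = -305.3525°; wrapped into (−180°, 180°]: 54.6475°.
θ = atan2( sin Δλ · cos φ₂ , cos φ₁ · sin φ₂ − sin φ₁ · cos φ₂ · cos Δλ )
  = atan2(0.79921, 0.59436) = 53.362° → normalised to [0°, 360°): 53.362°.

53.4°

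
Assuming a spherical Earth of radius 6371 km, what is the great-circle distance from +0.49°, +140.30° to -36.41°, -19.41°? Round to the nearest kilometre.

15507 km

Δλ = -19.41 − 140.30 = -159.71°.
Δφ = -36.41 − 0.49 = -36.90°.
a = sin²(Δφ/2) + cos φ₁ · cos φ₂ · sin²(Δλ/2) = 0.879951.
c = 2·atan2(√a, √(1−a)) = 2.43396 rad → d = 6371·c ≈ 15506.74 km.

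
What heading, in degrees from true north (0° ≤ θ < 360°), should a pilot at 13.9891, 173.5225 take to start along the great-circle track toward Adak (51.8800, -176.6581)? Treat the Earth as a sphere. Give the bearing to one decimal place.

Δλ = -176.6581 − 173.5225 = -350.1806°; wrapped into (−180°, 180°]: 9.8194°.
θ = atan2( sin Δλ · cos φ₂ , cos φ₁ · sin φ₂ − sin φ₁ · cos φ₂ · cos Δλ )
  = atan2(0.10528, 0.61635) = 9.693° → normalised to [0°, 360°): 9.693°.

9.7°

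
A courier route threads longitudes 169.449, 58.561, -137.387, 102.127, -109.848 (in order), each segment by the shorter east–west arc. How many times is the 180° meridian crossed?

Leg 1: +169.449° → +58.561°, shortest Δλ = -110.888° (west) — does not cross 180°.
Leg 2: +58.561° → -137.387°, shortest Δλ = 164.052° (east) — crosses 180°.
Leg 3: -137.387° → +102.127°, shortest Δλ = -120.486° (west) — crosses 180°.
Leg 4: +102.127° → -109.848°, shortest Δλ = 148.025° (east) — crosses 180°.
Total crossings: 3.

3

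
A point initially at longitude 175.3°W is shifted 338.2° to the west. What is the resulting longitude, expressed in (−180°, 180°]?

Start at -175.3°; shift −338.2° → -513.5°.
-513.5° lies outside (−180°, 180°]; add 360° → -153.5°.

153.5°W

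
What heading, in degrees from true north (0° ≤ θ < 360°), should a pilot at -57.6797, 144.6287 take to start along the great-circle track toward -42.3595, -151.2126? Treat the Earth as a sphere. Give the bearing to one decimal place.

Δλ = -151.2126 − 144.6287 = -295.8413°; wrapped into (−180°, 180°]: 64.1587°.
θ = atan2( sin Δλ · cos φ₂ , cos φ₁ · sin φ₂ − sin φ₁ · cos φ₂ · cos Δλ )
  = atan2(0.66504, -0.08805) = 97.542° → normalised to [0°, 360°): 97.542°.

97.5°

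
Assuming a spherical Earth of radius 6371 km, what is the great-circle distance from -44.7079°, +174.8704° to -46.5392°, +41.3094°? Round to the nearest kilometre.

8895 km

Δλ = 41.3094 − 174.8704 = -133.5610°.
Δφ = -46.5392 − -44.7079 = -1.8313°.
a = sin²(Δφ/2) + cos φ₁ · cos φ₂ · sin²(Δλ/2) = 0.413131.
c = 2·atan2(√a, √(1−a)) = 1.39617 rad → d = 6371·c ≈ 8895.01 km.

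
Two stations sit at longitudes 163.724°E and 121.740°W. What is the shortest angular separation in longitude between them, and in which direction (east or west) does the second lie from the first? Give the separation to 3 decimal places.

74.536° east

Raw difference: -121.740 − 163.724 = -285.464°.
Normalise into (−180°, 180°]: -285.464° + 360° = 74.536°.
Positive ⇒ the second point lies to the east; separation 74.536°.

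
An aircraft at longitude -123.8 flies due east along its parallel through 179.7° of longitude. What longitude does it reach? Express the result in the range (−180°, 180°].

Start at -123.8°; shift +179.7° → +55.9°.
+55.9° already lies in (−180°, 180°].

+55.9°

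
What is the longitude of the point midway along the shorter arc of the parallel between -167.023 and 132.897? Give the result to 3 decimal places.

+162.937°

Signed shortest Δλ from -167.023° to +132.897° is -60.080°.
Midpoint longitude = -167.023° + (-60.080°)/2 = -167.023° − 30.040° = -197.063°.
Normalise into (−180°, 180°]: +162.937°.
(The naïve average (-167.023 + +132.897)/2 = -17.063° is on the wrong side of the globe.)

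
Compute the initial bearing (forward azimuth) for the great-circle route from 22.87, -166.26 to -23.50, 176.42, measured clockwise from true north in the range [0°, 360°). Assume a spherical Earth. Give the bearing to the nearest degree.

Δλ = 176.42 − -166.26 = 342.68°; wrapped into (−180°, 180°]: -17.32°.
θ = atan2( sin Δλ · cos φ₂ , cos φ₁ · sin φ₂ − sin φ₁ · cos φ₂ · cos Δλ )
  = atan2(-0.27302, -0.70765) = -158.903° → normalised to [0°, 360°): 201.097°.

201°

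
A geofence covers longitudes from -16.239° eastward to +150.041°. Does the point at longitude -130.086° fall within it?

Band width going east from -16.239° to +150.041°: ((150.041 − -16.239) mod 360) = 166.280°.
Offset of -130.086° east of the west edge: ((-130.086 − -16.239) mod 360) = 246.153°.
246.153° > 166.280° ⇒ outside.

No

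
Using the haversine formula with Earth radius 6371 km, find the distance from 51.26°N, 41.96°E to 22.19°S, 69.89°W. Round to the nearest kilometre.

13419 km

Δλ = -69.89 − 41.96 = -111.85°.
Δφ = -22.19 − 51.26 = -73.45°.
a = sin²(Δφ/2) + cos φ₁ · cos φ₂ · sin²(Δλ/2) = 0.755121.
c = 2·atan2(√a, √(1−a)) = 2.10626 rad → d = 6371·c ≈ 13419.00 km.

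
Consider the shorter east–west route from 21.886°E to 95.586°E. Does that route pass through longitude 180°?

Signed shortest Δλ = ((95.586 − 21.886 + 180) mod 360) − 180 = 73.7°.
Going east by 73.7° from +21.886° reaches +95.586° without touching 180°.

No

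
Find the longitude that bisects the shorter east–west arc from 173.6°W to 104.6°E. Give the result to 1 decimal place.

145.5°E

Signed shortest Δλ from -173.6° to +104.6° is -81.8°.
Midpoint longitude = -173.6° + (-81.8°)/2 = -173.6° − 40.9° = -214.5°.
Normalise into (−180°, 180°]: +145.5°.
(The naïve average (-173.6 + +104.6)/2 = -34.5° is on the wrong side of the globe.)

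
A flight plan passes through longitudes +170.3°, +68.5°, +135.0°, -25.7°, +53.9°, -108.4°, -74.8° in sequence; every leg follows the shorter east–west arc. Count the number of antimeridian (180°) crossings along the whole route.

Leg 1: +170.3° → +68.5°, shortest Δλ = -101.8° (west) — does not cross 180°.
Leg 2: +68.5° → +135.0°, shortest Δλ = 66.5° (east) — does not cross 180°.
Leg 3: +135.0° → -25.7°, shortest Δλ = -160.7° (west) — does not cross 180°.
Leg 4: -25.7° → +53.9°, shortest Δλ = 79.6° (east) — does not cross 180°.
Leg 5: +53.9° → -108.4°, shortest Δλ = -162.3° (west) — does not cross 180°.
Leg 6: -108.4° → -74.8°, shortest Δλ = 33.6° (east) — does not cross 180°.
Total crossings: 0.

0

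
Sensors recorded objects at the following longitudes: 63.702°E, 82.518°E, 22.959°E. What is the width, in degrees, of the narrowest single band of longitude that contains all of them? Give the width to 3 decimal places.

Sort the longitudes: +22.959°, +63.702°, +82.518°.
Eastward gaps between consecutive values (wrapping around): 40.743°, 18.816°, 300.441°.
Largest gap = 300.441° ⇒ minimal covering band is its complement: 360° − 300.441° = 59.559°.
Band runs from +22.959° eastward to +82.518°.

59.559°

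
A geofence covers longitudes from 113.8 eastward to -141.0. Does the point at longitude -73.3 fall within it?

Band width going east from +113.8° to -141.0°: ((-141.0 − 113.8) mod 360) = 105.2°.
Offset of -73.3° east of the west edge: ((-73.3 − 113.8) mod 360) = 172.9°.
172.9° > 105.2° ⇒ outside.

No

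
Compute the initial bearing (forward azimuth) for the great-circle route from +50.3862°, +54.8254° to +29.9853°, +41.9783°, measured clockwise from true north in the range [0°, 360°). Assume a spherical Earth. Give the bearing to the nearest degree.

Δλ = 41.9783 − 54.8254 = -12.8471°.
θ = atan2( sin Δλ · cos φ₂ , cos φ₁ · sin φ₂ − sin φ₁ · cos φ₂ · cos Δλ )
  = atan2(-0.19259, -0.33188) = -149.874° → normalised to [0°, 360°): 210.126°.

210°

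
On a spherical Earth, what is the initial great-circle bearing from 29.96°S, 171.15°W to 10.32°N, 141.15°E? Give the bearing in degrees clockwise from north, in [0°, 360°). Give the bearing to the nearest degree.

304°

Δλ = 141.15 − -171.15 = 312.30°; wrapped into (−180°, 180°]: -47.70°.
θ = atan2( sin Δλ · cos φ₂ , cos φ₁ · sin φ₂ − sin φ₁ · cos φ₂ · cos Δλ )
  = atan2(-0.72767, 0.48587) = -56.269° → normalised to [0°, 360°): 303.731°.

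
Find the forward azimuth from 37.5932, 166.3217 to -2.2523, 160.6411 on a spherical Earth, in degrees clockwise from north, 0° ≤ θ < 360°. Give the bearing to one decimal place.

188.8°

Δλ = 160.6411 − 166.3217 = -5.6806°.
θ = atan2( sin Δλ · cos φ₂ , cos φ₁ · sin φ₂ − sin φ₁ · cos φ₂ · cos Δλ )
  = atan2(-0.09891, -0.63773) = -171.184° → normalised to [0°, 360°): 188.816°.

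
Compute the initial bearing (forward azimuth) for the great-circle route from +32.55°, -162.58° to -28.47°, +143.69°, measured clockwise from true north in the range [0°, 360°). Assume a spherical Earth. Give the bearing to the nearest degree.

226°

Δλ = 143.69 − -162.58 = 306.27°; wrapped into (−180°, 180°]: -53.73°.
θ = atan2( sin Δλ · cos φ₂ , cos φ₁ · sin φ₂ − sin φ₁ · cos φ₂ · cos Δλ )
  = atan2(-0.70874, -0.68162) = -133.883° → normalised to [0°, 360°): 226.117°.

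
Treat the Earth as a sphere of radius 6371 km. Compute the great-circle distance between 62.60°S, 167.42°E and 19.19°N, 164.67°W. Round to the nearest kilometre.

9419 km

Δλ = -164.67 − 167.42 = -332.09°; wrapped into (−180°, 180°]: 27.91°.
Δφ = 19.19 − -62.60 = 81.79°.
a = sin²(Δφ/2) + cos φ₁ · cos φ₂ · sin²(Δλ/2) = 0.453876.
c = 2·atan2(√a, √(1−a)) = 1.47842 rad → d = 6371·c ≈ 9419.00 km.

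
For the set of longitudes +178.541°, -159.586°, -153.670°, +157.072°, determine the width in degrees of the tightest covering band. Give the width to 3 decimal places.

49.258°

Sort the longitudes: -159.586°, -153.670°, +157.072°, +178.541°.
Eastward gaps between consecutive values (wrapping around): 5.916°, 310.742°, 21.469°, 21.873°.
Largest gap = 310.742° ⇒ minimal covering band is its complement: 360° − 310.742° = 49.258°.
Band runs from +157.072° eastward to -153.670°, crossing the antimeridian.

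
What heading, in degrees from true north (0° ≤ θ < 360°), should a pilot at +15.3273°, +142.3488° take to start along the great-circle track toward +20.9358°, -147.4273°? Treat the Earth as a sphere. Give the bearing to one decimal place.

73.5°

Δλ = -147.4273 − 142.3488 = -289.7761°; wrapped into (−180°, 180°]: 70.2239°.
θ = atan2( sin Δλ · cos φ₂ , cos φ₁ · sin φ₂ − sin φ₁ · cos φ₂ · cos Δλ )
  = atan2(0.87890, 0.26108) = 73.456° → normalised to [0°, 360°): 73.456°.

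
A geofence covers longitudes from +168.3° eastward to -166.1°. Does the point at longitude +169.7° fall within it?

Yes

Band width going east from +168.3° to -166.1°: ((-166.1 − 168.3) mod 360) = 25.6°.
Offset of +169.7° east of the west edge: ((169.7 − 168.3) mod 360) = 1.4°.
1.4° ≤ 25.6° ⇒ inside.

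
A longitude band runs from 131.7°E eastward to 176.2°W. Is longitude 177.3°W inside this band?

Band width going east from +131.7° to -176.2°: ((-176.2 − 131.7) mod 360) = 52.1°.
Offset of -177.3° east of the west edge: ((-177.3 − 131.7) mod 360) = 51.0°.
51.0° ≤ 52.1° ⇒ inside.

Yes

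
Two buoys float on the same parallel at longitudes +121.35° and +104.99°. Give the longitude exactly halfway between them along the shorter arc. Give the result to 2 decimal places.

+113.17°

Signed shortest Δλ from +121.35° to +104.99° is -16.36°.
Midpoint longitude = +121.35° + (-16.36°)/2 = +121.35° − 8.18° = +113.17°.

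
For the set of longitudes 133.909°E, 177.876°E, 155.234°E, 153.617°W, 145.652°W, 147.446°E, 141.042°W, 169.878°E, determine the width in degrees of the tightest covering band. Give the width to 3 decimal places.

Sort the longitudes: -153.617°, -145.652°, -141.042°, +133.909°, +147.446°, +155.234°, +169.878°, +177.876°.
Eastward gaps between consecutive values (wrapping around): 7.965°, 4.610°, 274.951°, 13.537°, 7.788°, 14.644°, 7.998°, 28.507°.
Largest gap = 274.951° ⇒ minimal covering band is its complement: 360° − 274.951° = 85.049°.
Band runs from +133.909° eastward to -141.042°, crossing the antimeridian.

85.049°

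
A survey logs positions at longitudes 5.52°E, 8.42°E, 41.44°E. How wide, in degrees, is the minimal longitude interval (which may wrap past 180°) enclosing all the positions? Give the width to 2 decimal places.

Sort the longitudes: +5.52°, +8.42°, +41.44°.
Eastward gaps between consecutive values (wrapping around): 2.90°, 33.02°, 324.08°.
Largest gap = 324.08° ⇒ minimal covering band is its complement: 360° − 324.08° = 35.92°.
Band runs from +5.52° eastward to +41.44°.

35.92°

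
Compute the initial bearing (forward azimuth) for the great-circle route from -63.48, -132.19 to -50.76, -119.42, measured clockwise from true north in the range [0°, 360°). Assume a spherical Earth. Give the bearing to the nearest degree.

Δλ = -119.42 − -132.19 = 12.77°.
θ = atan2( sin Δλ · cos φ₂ , cos φ₁ · sin φ₂ − sin φ₁ · cos φ₂ · cos Δλ )
  = atan2(0.13982, 0.20619) = 34.142° → normalised to [0°, 360°): 34.142°.

34°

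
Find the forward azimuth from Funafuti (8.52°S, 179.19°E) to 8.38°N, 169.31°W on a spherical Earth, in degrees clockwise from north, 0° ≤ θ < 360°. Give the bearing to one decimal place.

Δλ = -169.31 − 179.19 = -348.50°; wrapped into (−180°, 180°]: 11.50°.
θ = atan2( sin Δλ · cos φ₂ , cos φ₁ · sin φ₂ − sin φ₁ · cos φ₂ · cos Δλ )
  = atan2(0.19724, 0.28776) = 34.428° → normalised to [0°, 360°): 34.428°.

34.4°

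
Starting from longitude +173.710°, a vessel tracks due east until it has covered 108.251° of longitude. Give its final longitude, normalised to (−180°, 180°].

Start at +173.710°; shift +108.251° → +281.961°.
+281.961° lies outside (−180°, 180°]; subtract 360° → -78.039°.

-78.039°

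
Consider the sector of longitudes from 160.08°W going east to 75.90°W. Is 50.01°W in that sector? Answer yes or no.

No

Band width going east from -160.08° to -75.90°: ((-75.90 − -160.08) mod 360) = 84.18°.
Offset of -50.01° east of the west edge: ((-50.01 − -160.08) mod 360) = 110.07°.
110.07° > 84.18° ⇒ outside.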